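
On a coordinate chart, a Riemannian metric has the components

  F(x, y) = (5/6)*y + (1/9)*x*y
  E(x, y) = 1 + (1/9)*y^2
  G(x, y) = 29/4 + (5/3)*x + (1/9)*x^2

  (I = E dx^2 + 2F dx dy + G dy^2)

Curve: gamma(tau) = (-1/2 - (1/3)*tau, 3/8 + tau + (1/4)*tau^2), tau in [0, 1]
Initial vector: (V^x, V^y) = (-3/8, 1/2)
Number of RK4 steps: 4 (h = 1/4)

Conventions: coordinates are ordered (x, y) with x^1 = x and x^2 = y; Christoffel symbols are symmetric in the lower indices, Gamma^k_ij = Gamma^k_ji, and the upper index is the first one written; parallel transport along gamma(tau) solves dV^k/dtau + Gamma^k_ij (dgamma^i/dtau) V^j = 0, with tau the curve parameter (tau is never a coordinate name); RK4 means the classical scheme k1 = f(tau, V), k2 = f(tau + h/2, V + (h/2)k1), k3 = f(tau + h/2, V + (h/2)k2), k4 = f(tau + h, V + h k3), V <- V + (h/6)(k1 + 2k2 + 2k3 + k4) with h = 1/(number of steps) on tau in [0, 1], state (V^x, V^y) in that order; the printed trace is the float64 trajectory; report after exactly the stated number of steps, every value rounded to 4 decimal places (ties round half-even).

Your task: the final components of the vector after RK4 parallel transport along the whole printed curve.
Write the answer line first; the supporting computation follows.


Answer: V^x = -0.3637, V^y = 0.5773

gamma'(tau) = (-1/3, 1 + (1/2)*tau); f(tau, V)^k = -Gamma^k_ij(gamma(tau)) gamma'^i(tau) V^j; h = 1/4; intermediate values shown to 6 dp
curve data and Christoffel symbols at the stage parameters:
  tau = 0.000000: gamma = (-0.500000, 0.375000), gamma' = (-0.333333, 1.000000); Gamma_xxx = 0.000000, Gamma_xxy = 0.006450, Gamma_xyy = 0.000000, Gamma_yxx = 0.000000, Gamma_yxy = 0.120398, Gamma_yyy = 0.000000
  tau = 0.125000: gamma = (-0.541667, 0.503906), gamma' = (-0.333333, 1.062500); Gamma_xxx = 0.000000, Gamma_xxy = 0.008737, Gamma_xyy = 0.000000, Gamma_yxx = 0.000000, Gamma_yxy = 0.120653, Gamma_yyy = 0.000000
  tau = 0.250000: gamma = (-0.583333, 0.640625), gamma' = (-0.333333, 1.125000); Gamma_xxx = 0.000000, Gamma_xxy = 0.011190, Gamma_xyy = 0.000000, Gamma_yxx = 0.000000, Gamma_yxy = 0.120814, Gamma_yyy = 0.000000
  tau = 0.375000: gamma = (-0.625000, 0.785156), gamma' = (-0.333333, 1.187500); Gamma_xxx = 0.000000, Gamma_xxy = 0.013803, Gamma_xyy = 0.000000, Gamma_yxx = 0.000000, Gamma_yxy = 0.120864, Gamma_yyy = 0.000000
  tau = 0.500000: gamma = (-0.666667, 0.937500), gamma' = (-0.333333, 1.250000); Gamma_xxx = 0.000000, Gamma_xxy = 0.016571, Gamma_xyy = 0.000000, Gamma_yxx = 0.000000, Gamma_yxy = 0.120787, Gamma_yyy = 0.000000
  tau = 0.625000: gamma = (-0.708333, 1.097656), gamma' = (-0.333333, 1.312500); Gamma_xxx = 0.000000, Gamma_xxy = 0.019486, Gamma_xyy = 0.000000, Gamma_yxx = 0.000000, Gamma_yxy = 0.120566, Gamma_yyy = 0.000000
  tau = 0.750000: gamma = (-0.750000, 1.265625), gamma' = (-0.333333, 1.375000); Gamma_xxx = 0.000000, Gamma_xxy = 0.022534, Gamma_xyy = 0.000000, Gamma_yxx = 0.000000, Gamma_yxy = 0.120183, Gamma_yyy = 0.000000
  tau = 0.875000: gamma = (-0.791667, 1.441406), gamma' = (-0.333333, 1.437500); Gamma_xxx = 0.000000, Gamma_xxy = 0.025703, Gamma_xyy = 0.000000, Gamma_yxx = 0.000000, Gamma_yxy = 0.119622, Gamma_yyy = 0.000000
  tau = 1.000000: gamma = (-0.833333, 1.625000), gamma' = (-0.333333, 1.500000); Gamma_xxx = 0.000000, Gamma_xxy = 0.028974, Gamma_xyy = 0.000000, Gamma_yxx = 0.000000, Gamma_yxy = 0.118867, Gamma_yyy = 0.000000
step 0: V^x = -0.3750, V^y = 0.5000
step 1: k1 = (0.003494, 0.065215), k2 = (0.004957, 0.068453), k3 = (0.004957, 0.068446), k4 = (0.006634, 0.071625); V <- V + (h/6)(k1 + 2k2 + 2k3 + k4): V^x = -0.3738, V^y = 0.5171
step 2: k1 = (0.006634, 0.071623), k2 = (0.008533, 0.074718), k3 = (0.008531, 0.074700), k4 = (0.010657, 0.077680); V <- V + (h/6)(k1 + 2k2 + 2k3 + k4): V^x = -0.3716, V^y = 0.5358
step 3: k1 = (0.010657, 0.077679), k2 = (0.013013, 0.080516), k3 = (0.013008, 0.080484), k4 = (0.015589, 0.083142); V <- V + (h/6)(k1 + 2k2 + 2k3 + k4): V^x = -0.3683, V^y = 0.5559
step 4: k1 = (0.015589, 0.083140), k2 = (0.018390, 0.085585), k3 = (0.018379, 0.085537), k4 = (0.021384, 0.087731); V <- V + (h/6)(k1 + 2k2 + 2k3 + k4): V^x = -0.3637, V^y = 0.5773


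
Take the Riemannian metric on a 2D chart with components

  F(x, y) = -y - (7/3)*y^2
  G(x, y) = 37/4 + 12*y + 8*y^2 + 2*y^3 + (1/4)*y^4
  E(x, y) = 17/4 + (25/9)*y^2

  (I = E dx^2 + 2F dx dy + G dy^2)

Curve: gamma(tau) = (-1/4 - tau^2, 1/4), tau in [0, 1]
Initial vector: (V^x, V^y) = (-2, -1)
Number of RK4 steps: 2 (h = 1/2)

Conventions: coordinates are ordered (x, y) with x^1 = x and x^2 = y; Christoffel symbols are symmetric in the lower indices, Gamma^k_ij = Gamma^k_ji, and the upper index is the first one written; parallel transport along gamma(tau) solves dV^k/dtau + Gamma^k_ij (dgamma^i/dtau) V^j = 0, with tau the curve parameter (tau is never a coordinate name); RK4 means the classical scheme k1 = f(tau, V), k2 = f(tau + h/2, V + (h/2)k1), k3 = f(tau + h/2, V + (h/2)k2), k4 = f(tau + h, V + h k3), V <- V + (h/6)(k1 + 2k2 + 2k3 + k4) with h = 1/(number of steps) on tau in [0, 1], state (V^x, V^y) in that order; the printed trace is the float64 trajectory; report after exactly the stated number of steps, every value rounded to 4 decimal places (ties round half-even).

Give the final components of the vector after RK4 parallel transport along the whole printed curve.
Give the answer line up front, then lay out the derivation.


Answer: V^x = -2.1389, V^y = -0.8918

gamma'(tau) = (-2*tau, 0); f(tau, V)^k = -Gamma^k_ij(gamma(tau)) gamma'^i(tau) V^j; h = 1/2; intermediate values shown to 6 dp
curve data and Christoffel symbols at the stage parameters:
  tau = 0.000000: gamma = (-0.250000, 0.250000), gamma' = (0.000000, 0.000000); Gamma_xxx = -0.004875, Gamma_xxy = 0.157422, Gamma_xyy = -0.433626, Gamma_yxx = -0.054480, Gamma_yxy = 0.004875, Gamma_yyy = 0.627721
  tau = 0.250000: gamma = (-0.312500, 0.250000), gamma' = (-0.500000, 0.000000); Gamma_xxx = -0.004875, Gamma_xxy = 0.157422, Gamma_xyy = -0.433626, Gamma_yxx = -0.054480, Gamma_yxy = 0.004875, Gamma_yyy = 0.627721
  tau = 0.500000: gamma = (-0.500000, 0.250000), gamma' = (-1.000000, 0.000000); Gamma_xxx = -0.004875, Gamma_xxy = 0.157422, Gamma_xyy = -0.433626, Gamma_yxx = -0.054480, Gamma_yxy = 0.004875, Gamma_yyy = 0.627721
  tau = 0.750000: gamma = (-0.812500, 0.250000), gamma' = (-1.500000, 0.000000); Gamma_xxx = -0.004875, Gamma_xxy = 0.157422, Gamma_xyy = -0.433626, Gamma_yxx = -0.054480, Gamma_yxy = 0.004875, Gamma_yyy = 0.627721
  tau = 1.000000: gamma = (-1.250000, 0.250000), gamma' = (-2.000000, 0.000000); Gamma_xxx = -0.004875, Gamma_xxy = 0.157422, Gamma_xyy = -0.433626, Gamma_yxx = -0.054480, Gamma_yxy = 0.004875, Gamma_yyy = 0.627721
step 0: V^x = -2.0000, V^y = -1.0000
step 1: k1 = (0.000000, 0.000000), k2 = (-0.073836, 0.052042), k3 = (-0.072767, 0.052577), k4 = (-0.143356, 0.106195); V <- V + (h/6)(k1 + 2k2 + 2k3 + k4): V^x = -2.0364, V^y = -0.9737
step 2: k1 = (-0.143357, 0.106195), k2 = (-0.208504, 0.162415), k3 = (-0.205066, 0.163849), k4 = (-0.259920, 0.224361); V <- V + (h/6)(k1 + 2k2 + 2k3 + k4): V^x = -2.1389, V^y = -0.8918


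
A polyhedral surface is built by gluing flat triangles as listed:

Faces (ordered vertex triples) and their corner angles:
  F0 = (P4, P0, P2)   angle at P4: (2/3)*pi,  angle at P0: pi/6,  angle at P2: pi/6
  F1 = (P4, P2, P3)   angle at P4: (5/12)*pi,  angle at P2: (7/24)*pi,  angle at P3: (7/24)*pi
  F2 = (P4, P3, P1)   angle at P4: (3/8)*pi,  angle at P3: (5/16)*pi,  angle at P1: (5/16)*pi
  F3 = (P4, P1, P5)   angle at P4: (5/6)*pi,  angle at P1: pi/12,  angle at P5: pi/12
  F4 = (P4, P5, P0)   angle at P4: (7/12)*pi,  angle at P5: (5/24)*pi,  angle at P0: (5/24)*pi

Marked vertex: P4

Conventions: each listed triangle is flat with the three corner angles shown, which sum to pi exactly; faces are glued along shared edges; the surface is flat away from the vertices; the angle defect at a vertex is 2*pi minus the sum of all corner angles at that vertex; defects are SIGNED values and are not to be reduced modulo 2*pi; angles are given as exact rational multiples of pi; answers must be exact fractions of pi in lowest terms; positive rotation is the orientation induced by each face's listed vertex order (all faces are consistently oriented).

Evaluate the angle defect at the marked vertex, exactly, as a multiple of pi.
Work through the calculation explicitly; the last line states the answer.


Sum of corner angles at P4: (23/8)*pi
defect = 2*pi - (23/8)*pi

Answer: defect(P4) = (-7/8)*pi


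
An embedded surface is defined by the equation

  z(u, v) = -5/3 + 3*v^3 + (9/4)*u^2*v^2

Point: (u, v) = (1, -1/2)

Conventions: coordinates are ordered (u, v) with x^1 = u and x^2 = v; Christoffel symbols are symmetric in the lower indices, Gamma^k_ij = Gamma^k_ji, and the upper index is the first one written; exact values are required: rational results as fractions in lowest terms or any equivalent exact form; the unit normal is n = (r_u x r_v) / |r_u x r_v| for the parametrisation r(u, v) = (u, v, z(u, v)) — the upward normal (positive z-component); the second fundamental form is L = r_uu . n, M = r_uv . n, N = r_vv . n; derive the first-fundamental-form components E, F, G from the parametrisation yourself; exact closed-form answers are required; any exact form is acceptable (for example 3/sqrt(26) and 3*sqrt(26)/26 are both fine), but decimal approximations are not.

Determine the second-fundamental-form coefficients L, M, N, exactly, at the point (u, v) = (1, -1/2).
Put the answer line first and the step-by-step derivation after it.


Answer: L = 9*sqrt(145)/145, M = -36*sqrt(145)/145, N = -36*sqrt(145)/145

z_u = 9/8, z_v = 0, z_uu = 9/8, z_uv = -9/2, z_vv = -9/2
E = 145/64, F = 0, G = 1; answer radicand W^2 = 145/64
unnormalised second-form numerators: l = 9/8, m = -9/2, n = -9/2; L = l/sqrt(145/64), and similarly M = m/sqrt(W^2), N = n/sqrt(W^2)


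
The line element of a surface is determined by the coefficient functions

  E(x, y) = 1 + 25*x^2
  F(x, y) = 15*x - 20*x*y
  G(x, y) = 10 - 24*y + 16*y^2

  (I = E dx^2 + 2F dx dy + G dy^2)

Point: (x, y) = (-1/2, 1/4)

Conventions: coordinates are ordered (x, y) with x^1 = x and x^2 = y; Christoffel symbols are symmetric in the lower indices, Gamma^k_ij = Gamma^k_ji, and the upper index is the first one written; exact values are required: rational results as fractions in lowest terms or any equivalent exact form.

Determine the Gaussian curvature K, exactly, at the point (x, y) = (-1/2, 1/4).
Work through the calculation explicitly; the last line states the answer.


E = 29/4, F = -5, G = 5, EG - F^2 = 45/4 at the point
E_x = -25, E_y = 0, F_x = 10, F_y = 10, G_x = 0, G_y = -16
E_yy = 0, F_xy = -20, G_xx = 0
The intrinsic route: Brioschi's K = (det M1 - det M2)/(EG - F^2)^2.
M1 = [[-E_yy/2 + F_xy - G_xx/2, E_x/2, F_x - E_y/2], [F_y - G_x/2, E, F], [G_y/2, F, G]] = [[-20, -25/2, 10], [10, 29/4, -5], [-8, -5, 5]]; det M1 = -20
M2 = [[0, E_y/2, G_x/2], [E_y/2, E, F], [G_x/2, F, G]] = [[0, 0, 0], [0, 29/4, -5], [0, -5, 5]]; det M2 = 0
det M1 - det M2 = -20; K = -20 / (45/4)^2 = -64/405

Answer: K = -64/405


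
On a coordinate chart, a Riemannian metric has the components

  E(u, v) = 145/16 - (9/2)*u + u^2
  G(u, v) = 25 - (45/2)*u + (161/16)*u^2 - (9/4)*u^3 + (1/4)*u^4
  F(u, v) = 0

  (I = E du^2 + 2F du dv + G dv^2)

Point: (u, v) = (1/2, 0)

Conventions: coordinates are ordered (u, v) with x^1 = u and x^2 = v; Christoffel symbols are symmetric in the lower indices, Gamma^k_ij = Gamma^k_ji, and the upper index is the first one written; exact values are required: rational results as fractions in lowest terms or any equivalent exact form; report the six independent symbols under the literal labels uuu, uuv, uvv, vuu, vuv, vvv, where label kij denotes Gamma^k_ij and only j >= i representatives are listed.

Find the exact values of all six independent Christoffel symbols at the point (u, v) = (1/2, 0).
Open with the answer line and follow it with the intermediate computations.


Answer: Gamma_uuu = -28/113, Gamma_uuv = 0, Gamma_uvv = 112/113, Gamma_vuu = 0, Gamma_vuv = -7/16, Gamma_vvv = 0

E = 113/16, F = 0, G = 16 at the point
E_u = -7/2, E_v = 0, F_u = 0, F_v = 0, G_u = -14, G_v = 0
EG - F^2 = 113;  g^inv = (1/113) * [[16, 0], [0, 113/16]]
first-kind symbols [ij,l] = (1/2)(d_i g_jl + d_j g_il - d_l g_ij): [uu,u] = E_u/2 = -7/4, [uu,v] = F_u - E_v/2 = 0, [uv,u] = E_v/2 = 0, [uv,v] = G_u/2 = -7, [vv,u] = F_v - G_u/2 = 7, [vv,v] = G_v/2 = 0
Gamma^u_ij = (G*[ij,u] - F*[ij,v])/(EG - F^2), Gamma^v_ij = (E*[ij,v] - F*[ij,u])/(EG - F^2)


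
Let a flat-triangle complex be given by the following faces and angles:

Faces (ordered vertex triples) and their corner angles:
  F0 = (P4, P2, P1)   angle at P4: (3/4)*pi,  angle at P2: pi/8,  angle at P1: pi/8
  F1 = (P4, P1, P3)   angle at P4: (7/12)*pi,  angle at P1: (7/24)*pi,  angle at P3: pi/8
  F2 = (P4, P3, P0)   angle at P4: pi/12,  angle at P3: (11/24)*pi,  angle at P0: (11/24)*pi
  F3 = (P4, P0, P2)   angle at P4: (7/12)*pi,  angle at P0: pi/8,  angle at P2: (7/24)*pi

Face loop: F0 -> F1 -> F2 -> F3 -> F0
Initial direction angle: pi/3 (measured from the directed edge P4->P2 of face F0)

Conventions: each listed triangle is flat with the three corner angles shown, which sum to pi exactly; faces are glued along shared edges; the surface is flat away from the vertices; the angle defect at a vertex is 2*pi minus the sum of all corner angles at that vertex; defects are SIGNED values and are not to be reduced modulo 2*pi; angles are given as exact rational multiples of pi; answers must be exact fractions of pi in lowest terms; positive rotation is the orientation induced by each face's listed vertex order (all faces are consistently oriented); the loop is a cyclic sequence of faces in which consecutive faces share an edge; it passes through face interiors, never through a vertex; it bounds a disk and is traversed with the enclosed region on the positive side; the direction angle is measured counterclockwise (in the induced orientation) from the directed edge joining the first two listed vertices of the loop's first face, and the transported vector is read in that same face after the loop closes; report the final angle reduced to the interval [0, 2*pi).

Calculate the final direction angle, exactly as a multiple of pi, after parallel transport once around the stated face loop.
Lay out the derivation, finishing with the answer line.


enclosed vertex P4: corner angles sum to 2*pi, defect = 2*pi - 2*pi = 0
the rotation equals the total enclosed defect, so the final angle is initial + defects (mod 2*pi)
final angle = pi/3 + 0 = pi/3 (mod 2*pi)

Answer: final direction angle = pi/3


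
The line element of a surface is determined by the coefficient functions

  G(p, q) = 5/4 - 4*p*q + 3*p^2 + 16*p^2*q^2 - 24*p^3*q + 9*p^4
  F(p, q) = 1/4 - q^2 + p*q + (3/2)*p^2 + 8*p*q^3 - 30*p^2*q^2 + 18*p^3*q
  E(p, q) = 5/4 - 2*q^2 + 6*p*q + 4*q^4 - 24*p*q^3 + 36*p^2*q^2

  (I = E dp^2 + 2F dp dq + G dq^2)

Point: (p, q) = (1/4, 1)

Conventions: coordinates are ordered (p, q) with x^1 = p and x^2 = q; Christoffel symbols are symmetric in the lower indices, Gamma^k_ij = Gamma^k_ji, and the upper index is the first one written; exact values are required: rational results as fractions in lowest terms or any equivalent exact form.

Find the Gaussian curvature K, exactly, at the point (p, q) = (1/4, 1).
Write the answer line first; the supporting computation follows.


Answer: K = -802816/78961

E = 1, F = 0, G = 281/256, EG - F^2 = 281/256 at the point
E_p = 0, E_q = 0, F_p = -15/8, F_q = 25/32, G_p = 25/16, G_q = 5/8
E_qq = 25/2, F_pq = -13/8, G_pp = 35/4
Brioschi: K = (det M1 - det M2) / (EG - F^2)^2 with the standard first/second-derivative matrices M1, M2.
M1 = [[-E_qq/2 + F_pq - G_pp/2, E_p/2, F_p - E_q/2], [F_q - G_p/2, E, F], [G_q/2, F, G]] = [[-49/4, 0, -15/8], [0, 1, 0], [5/16, 0, 281/256]]; det M1 = -13169/1024
M2 = [[0, E_q/2, G_p/2], [E_q/2, E, F], [G_p/2, F, G]] = [[0, 0, 25/32], [0, 1, 0], [25/32, 0, 281/256]]; det M2 = -625/1024
det M1 - det M2 = -49/4; K = -49/4 / (281/256)^2 = -802816/78961


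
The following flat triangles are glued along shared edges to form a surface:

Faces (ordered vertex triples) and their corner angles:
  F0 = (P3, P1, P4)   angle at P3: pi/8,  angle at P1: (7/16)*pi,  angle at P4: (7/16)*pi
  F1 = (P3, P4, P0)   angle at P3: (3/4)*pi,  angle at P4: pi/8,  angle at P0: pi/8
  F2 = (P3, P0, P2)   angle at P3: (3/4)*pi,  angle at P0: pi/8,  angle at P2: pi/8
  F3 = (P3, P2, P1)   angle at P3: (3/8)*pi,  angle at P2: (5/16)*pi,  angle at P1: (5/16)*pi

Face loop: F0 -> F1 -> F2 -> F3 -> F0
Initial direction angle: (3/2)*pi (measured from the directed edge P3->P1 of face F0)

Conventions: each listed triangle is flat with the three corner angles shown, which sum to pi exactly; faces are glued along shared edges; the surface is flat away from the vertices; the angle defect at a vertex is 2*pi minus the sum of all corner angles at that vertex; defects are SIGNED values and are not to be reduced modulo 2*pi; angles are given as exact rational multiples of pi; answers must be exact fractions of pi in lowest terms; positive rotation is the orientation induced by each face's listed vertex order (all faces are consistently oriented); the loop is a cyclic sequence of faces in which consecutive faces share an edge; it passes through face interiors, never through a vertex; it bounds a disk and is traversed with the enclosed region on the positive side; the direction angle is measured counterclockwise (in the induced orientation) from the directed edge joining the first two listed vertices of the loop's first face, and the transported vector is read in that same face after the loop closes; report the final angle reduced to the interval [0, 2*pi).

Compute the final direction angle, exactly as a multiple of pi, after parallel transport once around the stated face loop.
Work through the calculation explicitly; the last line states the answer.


enclosed vertex P3: corner angles sum to 2*pi, defect = 2*pi - 2*pi = 0
holonomy = initial angle + sum of enclosed defects (mod 2*pi), positive in the induced orientation
final angle = (3/2)*pi + 0 = (3/2)*pi (mod 2*pi)

Answer: final direction angle = (3/2)*pi


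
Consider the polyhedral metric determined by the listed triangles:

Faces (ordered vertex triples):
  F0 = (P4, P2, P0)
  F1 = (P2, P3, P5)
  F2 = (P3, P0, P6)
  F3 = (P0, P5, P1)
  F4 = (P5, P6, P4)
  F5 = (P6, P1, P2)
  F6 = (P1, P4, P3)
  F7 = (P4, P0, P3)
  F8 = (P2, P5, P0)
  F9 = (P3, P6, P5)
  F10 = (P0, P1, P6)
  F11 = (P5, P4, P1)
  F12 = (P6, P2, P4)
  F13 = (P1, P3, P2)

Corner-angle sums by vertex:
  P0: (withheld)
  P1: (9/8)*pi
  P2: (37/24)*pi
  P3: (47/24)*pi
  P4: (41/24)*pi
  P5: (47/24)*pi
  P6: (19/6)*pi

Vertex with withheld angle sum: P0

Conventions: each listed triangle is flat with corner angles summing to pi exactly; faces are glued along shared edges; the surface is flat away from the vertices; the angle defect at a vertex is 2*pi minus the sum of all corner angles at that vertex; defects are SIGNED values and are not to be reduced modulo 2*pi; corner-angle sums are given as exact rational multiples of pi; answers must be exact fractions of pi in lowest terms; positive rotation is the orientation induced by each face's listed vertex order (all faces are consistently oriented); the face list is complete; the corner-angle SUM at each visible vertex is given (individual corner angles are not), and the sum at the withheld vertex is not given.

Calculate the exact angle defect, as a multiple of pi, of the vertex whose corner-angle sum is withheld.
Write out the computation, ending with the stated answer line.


V = 7, E = 21, F = 14; chi = V - E + F = 0
Gauss-Bonnet: total defect = 2*pi*chi = 0; visible defects sum to (13/24)*pi

Answer: defect(P0) = (-13/24)*pi


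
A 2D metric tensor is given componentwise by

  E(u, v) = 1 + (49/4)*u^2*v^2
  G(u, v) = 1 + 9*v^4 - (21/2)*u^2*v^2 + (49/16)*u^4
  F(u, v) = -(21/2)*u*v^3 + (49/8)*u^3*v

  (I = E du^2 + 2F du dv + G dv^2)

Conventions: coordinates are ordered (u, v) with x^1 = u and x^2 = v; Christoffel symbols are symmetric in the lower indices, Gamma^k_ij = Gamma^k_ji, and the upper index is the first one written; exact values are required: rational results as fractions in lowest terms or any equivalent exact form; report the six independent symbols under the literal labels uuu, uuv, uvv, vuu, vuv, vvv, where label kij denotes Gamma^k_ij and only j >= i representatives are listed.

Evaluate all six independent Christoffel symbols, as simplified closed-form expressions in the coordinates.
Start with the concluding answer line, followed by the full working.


Answer: Gamma_uuu = 196*u*v^2/(49*u^4 + 28*u^2*v^2 + 144*v^4 + 16), Gamma_uuv = 196*u^2*v/(49*u^4 + 28*u^2*v^2 + 144*v^4 + 16), Gamma_uvv = -336*u*v^2/(49*u^4 + 28*u^2*v^2 + 144*v^4 + 16), Gamma_vuu = (98*u^2*v - 168*v^3)/(49*u^4 + 28*u^2*v^2 + 144*v^4 + 16), Gamma_vuv = (98*u^3 - 168*u*v^2)/(49*u^4 + 28*u^2*v^2 + 144*v^4 + 16), Gamma_vvv = (-168*u^2*v + 288*v^3)/(49*u^4 + 28*u^2*v^2 + 144*v^4 + 16)

E = 1 + (49/4)*u^2*v^2; F = -(21/2)*u*v^3 + (49/8)*u^3*v; G = 1 + 9*v^4 - (21/2)*u^2*v^2 + (49/16)*u^4
Gamma^k_ij = (1/2) g^{kl} (d_i g_jl + d_j g_il - d_l g_ij), with g^inv = (1/(EG-F^2)) [[G, -F], [-F, E]]
first partials: E_u = (49/2)*u*v^2, E_v = (49/2)*u^2*v, F_u = -(21/2)*v^3 + (147/8)*u^2*v, F_v = -(63/2)*u*v^2 + (49/8)*u^3, G_u = -21*u*v^2 + (49/4)*u^3, G_v = 36*v^3 - 21*u^2*v
D = EG - F^2 = 1 + 9*v^4 + (7/4)*u^2*v^2 + (49/16)*u^4
expanded: Gamma^u_uu = (G E_u - 2F F_u + F E_v)/(2D), Gamma^u_uv = (G E_v - F G_u)/(2D), Gamma^u_vv = (2G F_v - G G_u - F G_v)/(2D), Gamma^v_uu = (2E F_u - E E_v - F E_u)/(2D), Gamma^v_uv = (E G_u - F E_v)/(2D), Gamma^v_vv = (E G_v - 2F F_v + F G_u)/(2D); substitute and cancel common factors


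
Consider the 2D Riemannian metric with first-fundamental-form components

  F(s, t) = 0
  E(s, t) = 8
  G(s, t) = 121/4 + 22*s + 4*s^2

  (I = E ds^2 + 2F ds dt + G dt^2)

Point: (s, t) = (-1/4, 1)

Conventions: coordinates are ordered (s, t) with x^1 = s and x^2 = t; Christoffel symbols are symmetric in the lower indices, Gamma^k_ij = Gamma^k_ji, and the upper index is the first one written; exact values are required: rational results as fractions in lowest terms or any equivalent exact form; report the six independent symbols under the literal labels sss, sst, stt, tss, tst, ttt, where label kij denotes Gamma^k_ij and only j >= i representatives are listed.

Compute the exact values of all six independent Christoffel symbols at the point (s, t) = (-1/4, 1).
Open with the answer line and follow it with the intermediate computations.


Answer: Gamma_sss = 0, Gamma_sst = 0, Gamma_stt = -5/4, Gamma_tss = 0, Gamma_tst = 2/5, Gamma_ttt = 0

E = 8, F = 0, G = 25 at the point
E_s = 0, E_t = 0, F_s = 0, F_t = 0, G_s = 20, G_t = 0
EG - F^2 = 200;  g^inv = (1/200) * [[25, 0], [0, 8]]
first-kind symbols [ij,l] = (1/2)(d_i g_jl + d_j g_il - d_l g_ij): [ss,s] = E_s/2 = 0, [ss,t] = F_s - E_t/2 = 0, [st,s] = E_t/2 = 0, [st,t] = G_s/2 = 10, [tt,s] = F_t - G_s/2 = -10, [tt,t] = G_t/2 = 0
Gamma^s_ij = (G*[ij,s] - F*[ij,t])/(EG - F^2), Gamma^t_ij = (E*[ij,t] - F*[ij,s])/(EG - F^2)


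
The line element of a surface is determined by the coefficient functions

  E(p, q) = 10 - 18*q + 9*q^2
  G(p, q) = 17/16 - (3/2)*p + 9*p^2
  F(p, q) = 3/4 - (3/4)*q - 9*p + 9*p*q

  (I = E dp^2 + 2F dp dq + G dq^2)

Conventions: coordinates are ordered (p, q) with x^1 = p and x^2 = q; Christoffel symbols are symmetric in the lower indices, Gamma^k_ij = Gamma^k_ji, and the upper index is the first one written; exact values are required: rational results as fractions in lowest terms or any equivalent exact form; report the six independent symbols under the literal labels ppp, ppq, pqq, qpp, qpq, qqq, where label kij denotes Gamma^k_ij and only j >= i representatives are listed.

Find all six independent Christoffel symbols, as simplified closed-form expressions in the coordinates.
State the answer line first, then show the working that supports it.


Answer: Gamma_ppp = 0, Gamma_ppq = (144*q - 144)/(144*p^2 - 24*p + 144*q^2 - 288*q + 161), Gamma_pqq = 0, Gamma_qpp = 0, Gamma_qpq = (144*p - 12)/(144*p^2 - 24*p + 144*q^2 - 288*q + 161), Gamma_qqq = 0

E = 10 - 18*q + 9*q^2; F = 3/4 - (3/4)*q - 9*p + 9*p*q; G = 17/16 - (3/2)*p + 9*p^2
Gamma^k_ij = (1/2) g^{kl} (d_i g_jl + d_j g_il - d_l g_ij), with g^inv = (1/(EG-F^2)) [[G, -F], [-F, E]]
first partials: E_p = 0, E_q = -18 + 18*q, F_p = -9 + 9*q, F_q = -3/4 + 9*p, G_p = -3/2 + 18*p, G_q = 0
D = EG - F^2 = 161/16 - 18*q - (3/2)*p + 9*q^2 + 9*p^2
expanded: Gamma^p_pp = (G E_p - 2F F_p + F E_q)/(2D), Gamma^p_pq = (G E_q - F G_p)/(2D), Gamma^p_qq = (2G F_q - G G_p - F G_q)/(2D), Gamma^q_pp = (2E F_p - E E_q - F E_p)/(2D), Gamma^q_pq = (E G_p - F E_q)/(2D), Gamma^q_qq = (E G_q - 2F F_q + F G_p)/(2D); substitute and cancel common factors


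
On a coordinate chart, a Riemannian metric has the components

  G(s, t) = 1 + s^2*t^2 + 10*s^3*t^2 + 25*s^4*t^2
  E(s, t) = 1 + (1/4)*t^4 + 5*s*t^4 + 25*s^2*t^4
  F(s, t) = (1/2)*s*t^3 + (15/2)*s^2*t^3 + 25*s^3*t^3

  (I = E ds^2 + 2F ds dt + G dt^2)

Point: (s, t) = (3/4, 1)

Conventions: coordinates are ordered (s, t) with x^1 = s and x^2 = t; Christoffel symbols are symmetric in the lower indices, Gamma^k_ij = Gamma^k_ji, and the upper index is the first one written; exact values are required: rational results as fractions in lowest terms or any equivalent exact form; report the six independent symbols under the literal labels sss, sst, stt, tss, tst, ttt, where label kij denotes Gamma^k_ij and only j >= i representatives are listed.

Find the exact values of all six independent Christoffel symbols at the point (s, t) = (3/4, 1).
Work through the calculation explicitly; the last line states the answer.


E = 305/16, F = 969/64, G = 3505/256 at the point
E_s = 85/2, E_t = 289/4, F_s = 863/16, F_t = 2907/64, G_s = 969/16, G_t = 3249/128
EG - F^2 = 8129/256;  g^inv = (256/8129) * [[3505/256, -969/64], [-969/64, 305/16]]
first-kind symbols [ij,l] = (1/2)(d_i g_jl + d_j g_il - d_l g_ij): [ss,s] = E_s/2 = 85/4, [ss,t] = F_s - E_t/2 = 285/16, [st,s] = E_t/2 = 289/8, [st,t] = G_s/2 = 969/32, [tt,s] = F_t - G_s/2 = 969/64, [tt,t] = G_t/2 = 3249/256
Gamma^s_ij = (G*[ij,s] - F*[ij,t])/(EG - F^2), Gamma^t_ij = (E*[ij,t] - F*[ij,s])/(EG - F^2)

Answer: Gamma_sss = 5440/8129, Gamma_sst = 9248/8129, Gamma_stt = 3876/8129, Gamma_tss = 4560/8129, Gamma_tst = 7752/8129, Gamma_ttt = 3249/8129


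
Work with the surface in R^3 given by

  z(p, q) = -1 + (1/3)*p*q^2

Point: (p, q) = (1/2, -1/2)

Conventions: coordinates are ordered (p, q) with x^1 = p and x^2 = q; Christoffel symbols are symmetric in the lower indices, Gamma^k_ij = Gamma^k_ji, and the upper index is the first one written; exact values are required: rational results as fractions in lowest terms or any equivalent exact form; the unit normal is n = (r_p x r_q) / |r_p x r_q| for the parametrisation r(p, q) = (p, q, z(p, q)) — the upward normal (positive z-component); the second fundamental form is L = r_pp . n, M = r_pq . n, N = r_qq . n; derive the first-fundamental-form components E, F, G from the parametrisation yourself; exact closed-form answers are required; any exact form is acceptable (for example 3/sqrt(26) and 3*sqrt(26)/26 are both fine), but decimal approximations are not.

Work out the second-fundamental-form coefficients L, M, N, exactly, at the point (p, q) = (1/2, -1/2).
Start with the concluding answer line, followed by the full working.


Answer: L = 0, M = -4*sqrt(149)/149, N = 4*sqrt(149)/149

z_p = 1/12, z_q = -1/6, z_pp = 0, z_pq = -1/3, z_qq = 1/3
E = 145/144, F = -1/72, G = 37/36; answer radicand W^2 = 149/144
unnormalised second-form numerators: l = 0, m = -1/3, n = 1/3; L = l/sqrt(149/144), and similarly M = m/sqrt(W^2), N = n/sqrt(W^2)


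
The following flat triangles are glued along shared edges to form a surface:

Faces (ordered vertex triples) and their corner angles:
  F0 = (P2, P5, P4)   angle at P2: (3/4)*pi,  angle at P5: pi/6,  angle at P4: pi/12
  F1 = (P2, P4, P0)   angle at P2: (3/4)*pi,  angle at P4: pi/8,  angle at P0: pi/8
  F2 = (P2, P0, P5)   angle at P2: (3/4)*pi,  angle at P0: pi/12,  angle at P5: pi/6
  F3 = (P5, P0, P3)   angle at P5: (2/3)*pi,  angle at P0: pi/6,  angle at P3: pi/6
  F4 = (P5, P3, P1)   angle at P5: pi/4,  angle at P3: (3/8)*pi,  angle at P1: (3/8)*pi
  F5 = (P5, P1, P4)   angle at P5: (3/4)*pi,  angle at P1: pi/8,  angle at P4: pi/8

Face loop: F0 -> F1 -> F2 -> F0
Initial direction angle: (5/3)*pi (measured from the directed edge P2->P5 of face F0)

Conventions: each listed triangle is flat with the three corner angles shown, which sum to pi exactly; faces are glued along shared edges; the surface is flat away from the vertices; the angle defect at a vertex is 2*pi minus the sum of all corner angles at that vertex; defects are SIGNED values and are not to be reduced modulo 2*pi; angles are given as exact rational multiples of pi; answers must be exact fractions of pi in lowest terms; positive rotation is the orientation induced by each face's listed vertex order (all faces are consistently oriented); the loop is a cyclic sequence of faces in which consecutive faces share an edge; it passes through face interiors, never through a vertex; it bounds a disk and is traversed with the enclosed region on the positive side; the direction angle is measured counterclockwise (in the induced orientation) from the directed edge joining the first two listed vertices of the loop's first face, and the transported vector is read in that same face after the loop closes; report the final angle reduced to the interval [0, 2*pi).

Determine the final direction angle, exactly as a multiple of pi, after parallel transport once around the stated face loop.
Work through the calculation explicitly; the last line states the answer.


enclosed vertex P2: corner angles sum to (9/4)*pi, defect = 2*pi - (9/4)*pi = -pi/4
transport around the loop rotates by the sum of enclosed defects; add to the initial angle mod 2*pi
final angle = (5/3)*pi - pi/4 = (17/12)*pi (mod 2*pi)

Answer: final direction angle = (17/12)*pi


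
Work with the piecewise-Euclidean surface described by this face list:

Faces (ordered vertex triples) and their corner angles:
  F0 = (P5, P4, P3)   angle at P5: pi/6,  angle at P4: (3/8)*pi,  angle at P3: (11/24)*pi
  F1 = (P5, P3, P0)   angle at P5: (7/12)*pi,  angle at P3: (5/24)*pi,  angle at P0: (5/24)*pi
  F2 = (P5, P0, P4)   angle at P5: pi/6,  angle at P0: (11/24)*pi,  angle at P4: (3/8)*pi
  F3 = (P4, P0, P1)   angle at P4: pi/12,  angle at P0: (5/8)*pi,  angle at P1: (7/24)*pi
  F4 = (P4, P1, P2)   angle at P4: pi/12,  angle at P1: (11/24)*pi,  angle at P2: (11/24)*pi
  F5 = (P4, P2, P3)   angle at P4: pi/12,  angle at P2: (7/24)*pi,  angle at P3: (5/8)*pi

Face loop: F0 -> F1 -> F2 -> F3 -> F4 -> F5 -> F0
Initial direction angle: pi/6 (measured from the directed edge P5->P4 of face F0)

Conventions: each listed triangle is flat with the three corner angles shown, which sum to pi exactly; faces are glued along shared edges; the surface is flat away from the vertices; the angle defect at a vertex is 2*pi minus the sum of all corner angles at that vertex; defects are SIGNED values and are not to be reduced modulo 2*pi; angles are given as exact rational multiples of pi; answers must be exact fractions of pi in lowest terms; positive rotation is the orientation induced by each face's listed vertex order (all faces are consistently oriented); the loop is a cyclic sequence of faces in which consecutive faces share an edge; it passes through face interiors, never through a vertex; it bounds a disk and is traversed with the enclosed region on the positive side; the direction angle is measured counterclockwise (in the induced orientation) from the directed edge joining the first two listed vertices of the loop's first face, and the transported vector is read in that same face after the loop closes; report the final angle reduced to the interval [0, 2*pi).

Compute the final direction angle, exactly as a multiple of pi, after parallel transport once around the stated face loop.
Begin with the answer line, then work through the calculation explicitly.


Answer: final direction angle = pi/4

enclosed vertex P4: corner angles sum to pi, defect = 2*pi - pi = pi
enclosed vertex P5: corner angles sum to (11/12)*pi, defect = 2*pi - (11/12)*pi = (13/12)*pi
final direction = starting direction + enclosed defect total, reduced mod 2*pi (induced orientation)
final angle = pi/6 + (25/12)*pi = pi/4 (mod 2*pi)


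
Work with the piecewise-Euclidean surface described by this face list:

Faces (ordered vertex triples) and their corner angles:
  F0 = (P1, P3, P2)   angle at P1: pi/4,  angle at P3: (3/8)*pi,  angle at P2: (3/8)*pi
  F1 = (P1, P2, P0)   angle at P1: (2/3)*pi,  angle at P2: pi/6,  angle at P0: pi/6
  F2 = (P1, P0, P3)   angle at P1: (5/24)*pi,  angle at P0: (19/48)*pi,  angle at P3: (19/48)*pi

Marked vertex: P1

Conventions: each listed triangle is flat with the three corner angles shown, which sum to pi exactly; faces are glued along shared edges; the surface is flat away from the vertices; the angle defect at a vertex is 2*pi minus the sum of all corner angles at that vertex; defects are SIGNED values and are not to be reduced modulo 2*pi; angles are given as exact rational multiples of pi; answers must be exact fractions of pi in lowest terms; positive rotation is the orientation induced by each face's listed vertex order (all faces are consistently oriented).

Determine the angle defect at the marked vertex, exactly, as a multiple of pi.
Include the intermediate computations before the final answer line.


Sum of corner angles at P1: (9/8)*pi
defect = 2*pi - (9/8)*pi

Answer: defect(P1) = (7/8)*pi


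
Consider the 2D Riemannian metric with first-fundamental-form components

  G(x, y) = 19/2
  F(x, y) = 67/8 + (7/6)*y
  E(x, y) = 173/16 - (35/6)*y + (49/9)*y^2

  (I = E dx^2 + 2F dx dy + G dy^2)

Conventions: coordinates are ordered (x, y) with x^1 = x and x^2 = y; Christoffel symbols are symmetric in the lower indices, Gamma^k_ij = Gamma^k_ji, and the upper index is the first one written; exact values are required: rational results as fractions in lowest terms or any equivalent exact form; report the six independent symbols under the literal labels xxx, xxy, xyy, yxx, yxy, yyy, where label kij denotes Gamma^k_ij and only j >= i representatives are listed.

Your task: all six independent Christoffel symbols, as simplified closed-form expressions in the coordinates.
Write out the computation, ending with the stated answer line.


E = 173/16 - (35/6)*y + (49/9)*y^2; F = 67/8 + (7/6)*y; G = 19/2
Gamma^k_ij = (1/2) g^{kl} (d_i g_jl + d_j g_il - d_l g_ij), with g^inv = (1/(EG-F^2)) [[G, -F], [-F, E]]
first partials: E_x = 0, E_y = -35/6 + (98/9)*y, F_x = 0, F_y = 7/6, G_x = 0, G_y = 0
D = EG - F^2 = 2085/64 - (1799/24)*y + (1813/36)*y^2
expanded: Gamma^x_xx = (G E_x - 2F F_x + F E_y)/(2D), Gamma^x_xy = (G E_y - F G_x)/(2D), Gamma^x_yy = (2G F_y - G G_x - F G_y)/(2D), Gamma^y_xx = (2E F_x - E E_y - F E_x)/(2D), Gamma^y_xy = (E G_x - F E_y)/(2D), Gamma^y_yy = (E G_y - 2F F_y + F G_x)/(2D); substitute and cancel common factors

Answer: Gamma_xxx = (10976*y^2 + 72912*y - 42210)/(87024*y^2 - 129528*y + 56295), Gamma_xxy = (29792*y - 15960)/(29008*y^2 - 43176*y + 18765), Gamma_xyy = 6384/(29008*y^2 - 43176*y + 18765), Gamma_yxx = (-153664*y^3 + 246960*y^2 - 393372*y + 163485)/(261072*y^2 - 388584*y + 168885), Gamma_yxy = (-10976*y^2 - 72912*y + 42210)/(87024*y^2 - 129528*y + 56295), Gamma_yyy = (-784*y - 5628)/(29008*y^2 - 43176*y + 18765)


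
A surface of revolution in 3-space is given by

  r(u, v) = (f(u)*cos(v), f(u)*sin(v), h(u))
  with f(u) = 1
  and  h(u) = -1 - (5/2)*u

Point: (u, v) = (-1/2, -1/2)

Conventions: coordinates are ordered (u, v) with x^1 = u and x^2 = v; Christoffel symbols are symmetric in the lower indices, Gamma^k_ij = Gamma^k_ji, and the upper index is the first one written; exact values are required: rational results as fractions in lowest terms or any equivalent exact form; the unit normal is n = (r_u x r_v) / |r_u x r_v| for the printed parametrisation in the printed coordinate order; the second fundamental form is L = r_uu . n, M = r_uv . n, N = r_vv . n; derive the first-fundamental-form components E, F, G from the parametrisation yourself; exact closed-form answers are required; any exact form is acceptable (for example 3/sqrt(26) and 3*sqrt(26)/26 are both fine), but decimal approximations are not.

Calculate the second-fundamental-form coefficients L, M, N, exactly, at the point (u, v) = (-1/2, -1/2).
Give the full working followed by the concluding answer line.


f = 1, f' = 0, f'' = 0, h' = -5/2, h'' = 0
E = 25/4, F = 0, G = 1; answer radicand W^2 = 25/4
unnormalised second-form numerators: l = 0, m = 0, n = -5/2; L = l/sqrt(25/4), and similarly M = m/sqrt(W^2), N = n/sqrt(W^2)

Answer: L = 0, M = 0, N = -1


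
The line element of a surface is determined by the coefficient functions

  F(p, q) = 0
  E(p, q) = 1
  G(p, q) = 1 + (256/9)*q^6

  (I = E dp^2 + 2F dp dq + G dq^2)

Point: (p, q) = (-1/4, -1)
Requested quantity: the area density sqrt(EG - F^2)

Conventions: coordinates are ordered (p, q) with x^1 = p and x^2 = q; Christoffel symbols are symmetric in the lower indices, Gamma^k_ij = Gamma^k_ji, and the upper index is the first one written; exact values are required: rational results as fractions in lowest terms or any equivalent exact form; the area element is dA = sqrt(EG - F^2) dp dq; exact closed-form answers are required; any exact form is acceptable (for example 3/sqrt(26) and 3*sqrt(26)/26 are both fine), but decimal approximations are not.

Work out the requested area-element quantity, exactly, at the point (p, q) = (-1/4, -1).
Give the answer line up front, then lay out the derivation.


Answer: sqrt(EG - F^2) = sqrt(265)/3

E = 1, F = 0, G = 265/9; EG - F^2 = 265/9


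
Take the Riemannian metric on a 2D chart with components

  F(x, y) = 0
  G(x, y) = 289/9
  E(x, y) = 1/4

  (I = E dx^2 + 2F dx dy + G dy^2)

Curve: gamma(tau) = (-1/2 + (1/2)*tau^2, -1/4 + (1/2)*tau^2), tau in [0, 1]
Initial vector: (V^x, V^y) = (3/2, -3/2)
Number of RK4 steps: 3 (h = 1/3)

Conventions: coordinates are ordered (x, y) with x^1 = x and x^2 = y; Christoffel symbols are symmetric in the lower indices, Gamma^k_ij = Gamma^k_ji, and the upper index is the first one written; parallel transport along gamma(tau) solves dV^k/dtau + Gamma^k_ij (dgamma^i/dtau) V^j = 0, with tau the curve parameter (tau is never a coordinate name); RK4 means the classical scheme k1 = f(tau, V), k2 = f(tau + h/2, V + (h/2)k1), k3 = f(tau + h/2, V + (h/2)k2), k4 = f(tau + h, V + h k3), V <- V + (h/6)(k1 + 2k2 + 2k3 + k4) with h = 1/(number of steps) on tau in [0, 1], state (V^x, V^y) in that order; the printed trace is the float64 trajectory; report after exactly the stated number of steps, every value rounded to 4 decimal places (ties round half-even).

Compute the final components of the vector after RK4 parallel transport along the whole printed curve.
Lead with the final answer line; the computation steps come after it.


Answer: V^x = 1.5000, V^y = -1.5000

gamma'(tau) = (tau, tau); f(tau, V)^k = -Gamma^k_ij(gamma(tau)) gamma'^i(tau) V^j; h = 1/3; intermediate values shown to 6 dp
curve data and Christoffel symbols at the stage parameters:
  tau = 0.000000: gamma = (-0.500000, -0.250000), gamma' = (0.000000, 0.000000); Gamma_xxx = 0.000000, Gamma_xxy = 0.000000, Gamma_xyy = 0.000000, Gamma_yxx = 0.000000, Gamma_yxy = 0.000000, Gamma_yyy = 0.000000
  tau = 0.166667: gamma = (-0.486111, -0.236111), gamma' = (0.166667, 0.166667); Gamma_xxx = 0.000000, Gamma_xxy = 0.000000, Gamma_xyy = 0.000000, Gamma_yxx = 0.000000, Gamma_yxy = 0.000000, Gamma_yyy = 0.000000
  tau = 0.333333: gamma = (-0.444444, -0.194444), gamma' = (0.333333, 0.333333); Gamma_xxx = 0.000000, Gamma_xxy = 0.000000, Gamma_xyy = 0.000000, Gamma_yxx = 0.000000, Gamma_yxy = 0.000000, Gamma_yyy = 0.000000
  tau = 0.500000: gamma = (-0.375000, -0.125000), gamma' = (0.500000, 0.500000); Gamma_xxx = 0.000000, Gamma_xxy = 0.000000, Gamma_xyy = 0.000000, Gamma_yxx = 0.000000, Gamma_yxy = 0.000000, Gamma_yyy = 0.000000
  tau = 0.666667: gamma = (-0.277778, -0.027778), gamma' = (0.666667, 0.666667); Gamma_xxx = 0.000000, Gamma_xxy = 0.000000, Gamma_xyy = 0.000000, Gamma_yxx = 0.000000, Gamma_yxy = 0.000000, Gamma_yyy = 0.000000
  tau = 0.833333: gamma = (-0.152778, 0.097222), gamma' = (0.833333, 0.833333); Gamma_xxx = 0.000000, Gamma_xxy = 0.000000, Gamma_xyy = 0.000000, Gamma_yxx = 0.000000, Gamma_yxy = 0.000000, Gamma_yyy = 0.000000
  tau = 1.000000: gamma = (0.000000, 0.250000), gamma' = (1.000000, 1.000000); Gamma_xxx = 0.000000, Gamma_xxy = 0.000000, Gamma_xyy = 0.000000, Gamma_yxx = 0.000000, Gamma_yxy = 0.000000, Gamma_yyy = 0.000000
step 0: V^x = 1.5000, V^y = -1.5000
step 1: k1 = (0.000000, 0.000000), k2 = (0.000000, 0.000000), k3 = (0.000000, 0.000000), k4 = (0.000000, 0.000000); V <- V + (h/6)(k1 + 2k2 + 2k3 + k4): V^x = 1.5000, V^y = -1.5000
step 2: k1 = (0.000000, 0.000000), k2 = (0.000000, 0.000000), k3 = (0.000000, 0.000000), k4 = (0.000000, 0.000000); V <- V + (h/6)(k1 + 2k2 + 2k3 + k4): V^x = 1.5000, V^y = -1.5000
step 3: k1 = (0.000000, 0.000000), k2 = (0.000000, 0.000000), k3 = (0.000000, 0.000000), k4 = (0.000000, 0.000000); V <- V + (h/6)(k1 + 2k2 + 2k3 + k4): V^x = 1.5000, V^y = -1.5000
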